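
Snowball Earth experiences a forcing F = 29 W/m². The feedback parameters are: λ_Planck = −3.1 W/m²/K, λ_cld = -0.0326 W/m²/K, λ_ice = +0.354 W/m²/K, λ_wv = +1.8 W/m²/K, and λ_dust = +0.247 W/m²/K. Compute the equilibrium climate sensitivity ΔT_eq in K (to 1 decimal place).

39.6 K

Net feedback parameter λ = (−3.1) + (-0.0326) + (+0.354) + (+1.8) + (+0.247) = -0.7316 W/m²/K.
ΔT = −F/λ = −29/(-0.7316) = 39.6 K.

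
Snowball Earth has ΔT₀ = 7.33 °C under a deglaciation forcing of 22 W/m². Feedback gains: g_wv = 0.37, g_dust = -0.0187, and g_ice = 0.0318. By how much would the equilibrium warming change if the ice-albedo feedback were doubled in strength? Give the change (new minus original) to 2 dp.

0.65 °C

Original: g = 0.3831, ΔT = 7.33/(1−0.3831) = 11.8820 °C.
With doubled ice-albedo: g' = 0.4149, ΔT' = 7.33/(1−0.4149) = 12.5278 °C.
Change = 12.5278 − 11.8820 = 0.65 °C.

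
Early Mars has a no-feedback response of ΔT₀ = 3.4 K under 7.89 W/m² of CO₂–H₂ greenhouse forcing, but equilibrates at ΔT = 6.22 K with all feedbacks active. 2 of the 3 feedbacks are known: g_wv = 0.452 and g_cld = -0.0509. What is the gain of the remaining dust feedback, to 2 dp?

0.05

Amplification A = ΔT/ΔT₀ = 6.22/3.4 = 1.829.
Total gain g = 1 − 1/A = 1 − 1/1.829 = 0.4533.
Known gains sum to 0.452 − 0.0509 = 0.4011.
g_dust = 0.4533 − 0.4011 = 0.05.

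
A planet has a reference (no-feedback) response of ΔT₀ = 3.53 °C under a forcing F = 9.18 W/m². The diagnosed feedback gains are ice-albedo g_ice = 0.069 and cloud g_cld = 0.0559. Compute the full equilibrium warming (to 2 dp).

4.03 °C

Total gain g = 0.069 + 0.0559 = 0.1249.
Amplification A = 1/(1 − 0.1249) = 1.143.
ΔT = 3.53 × 1.143 = 4.03 °C.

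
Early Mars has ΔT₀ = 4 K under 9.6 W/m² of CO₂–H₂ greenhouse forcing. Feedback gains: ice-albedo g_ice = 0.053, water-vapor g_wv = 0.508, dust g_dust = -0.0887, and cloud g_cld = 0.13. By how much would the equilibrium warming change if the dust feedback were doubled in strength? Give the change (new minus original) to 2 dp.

Original: g = 0.6023, ΔT = 4/(1−0.6023) = 10.0578 K.
With doubled dust: g' = 0.5136, ΔT' = 4/(1−0.5136) = 8.2237 K.
Change = 8.2237 − 10.0578 = -1.83 K.

-1.83 K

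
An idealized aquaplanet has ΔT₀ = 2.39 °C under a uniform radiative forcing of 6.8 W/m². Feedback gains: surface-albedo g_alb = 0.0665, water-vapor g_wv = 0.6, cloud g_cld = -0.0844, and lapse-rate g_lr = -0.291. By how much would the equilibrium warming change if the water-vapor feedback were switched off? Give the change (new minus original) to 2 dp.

-1.55 °C

Original: g = 0.2911, ΔT = 2.39/(1−0.2911) = 3.3714 °C.
Without water-vapor: g' = -0.3089, ΔT' = 2.39/(1+0.3089) = 1.8260 °C.
Change = 1.8260 − 3.3714 = -1.55 °C.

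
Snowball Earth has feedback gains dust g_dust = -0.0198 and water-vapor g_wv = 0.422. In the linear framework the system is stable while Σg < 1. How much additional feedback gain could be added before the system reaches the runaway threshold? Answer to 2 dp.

0.60

Current total gain = -0.0198 + 0.422 = 0.4022.
Margin to runaway = 1 − 0.4022 = 0.60.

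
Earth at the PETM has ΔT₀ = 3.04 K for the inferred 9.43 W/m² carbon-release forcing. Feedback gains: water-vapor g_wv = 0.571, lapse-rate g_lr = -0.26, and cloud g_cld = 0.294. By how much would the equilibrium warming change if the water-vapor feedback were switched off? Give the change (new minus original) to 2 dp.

Original: g = 0.605, ΔT = 3.04/(1−0.605) = 7.6962 K.
Without water-vapor: g' = 0.034, ΔT' = 3.04/(1−0.034) = 3.1470 K.
Change = 3.1470 − 7.6962 = -4.55 K.

-4.55 K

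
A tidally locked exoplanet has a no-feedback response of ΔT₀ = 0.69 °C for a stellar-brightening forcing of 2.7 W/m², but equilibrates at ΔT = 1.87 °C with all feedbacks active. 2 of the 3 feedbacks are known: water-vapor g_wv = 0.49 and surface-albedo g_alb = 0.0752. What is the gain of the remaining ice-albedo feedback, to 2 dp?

0.07

Amplification A = ΔT/ΔT₀ = 1.87/0.69 = 2.71.
Total gain g = 1 − 1/A = 1 − 1/2.71 = 0.631.
Known gains sum to 0.49 + 0.0752 = 0.5652.
g_ice = 0.631 − 0.5652 = 0.07.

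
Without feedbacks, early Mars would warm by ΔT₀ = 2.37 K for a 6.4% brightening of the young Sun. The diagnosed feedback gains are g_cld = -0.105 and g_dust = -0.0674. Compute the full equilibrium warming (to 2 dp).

Total gain g = -0.105 − 0.0674 = -0.1724.
Amplification A = 1/(1 + 0.1724) = 0.853.
ΔT = 2.37 × 0.853 = 2.02 K.

2.02 K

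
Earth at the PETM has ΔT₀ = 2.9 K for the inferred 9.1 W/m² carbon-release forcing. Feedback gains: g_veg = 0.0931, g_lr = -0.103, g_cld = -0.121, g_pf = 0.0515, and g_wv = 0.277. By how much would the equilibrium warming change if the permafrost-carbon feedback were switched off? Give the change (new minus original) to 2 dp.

Original: g = 0.1976, ΔT = 2.9/(1−0.1976) = 3.6142 K.
Without permafrost-carbon: g' = 0.1461, ΔT' = 2.9/(1−0.1461) = 3.3962 K.
Change = 3.3962 − 3.6142 = -0.22 K.

-0.22 K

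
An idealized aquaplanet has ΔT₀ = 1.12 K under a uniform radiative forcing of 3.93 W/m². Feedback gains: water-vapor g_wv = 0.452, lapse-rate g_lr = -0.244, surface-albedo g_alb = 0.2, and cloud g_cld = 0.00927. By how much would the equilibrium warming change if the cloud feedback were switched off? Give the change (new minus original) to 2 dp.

-0.03 K

Original: g = 0.41727, ΔT = 1.12/(1−0.41727) = 1.9220 K.
Without cloud: g' = 0.408, ΔT' = 1.12/(1−0.408) = 1.8919 K.
Change = 1.8919 − 1.9220 = -0.03 K.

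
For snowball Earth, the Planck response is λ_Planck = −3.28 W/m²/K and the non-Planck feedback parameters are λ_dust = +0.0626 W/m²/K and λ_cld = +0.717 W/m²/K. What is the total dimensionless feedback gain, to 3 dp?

0.238

Convert to gains: g_dust = 0.0626/3.28 = 0.01909; g_cld = 0.717/3.28 = 0.2186.
Total gain g = 0.23769.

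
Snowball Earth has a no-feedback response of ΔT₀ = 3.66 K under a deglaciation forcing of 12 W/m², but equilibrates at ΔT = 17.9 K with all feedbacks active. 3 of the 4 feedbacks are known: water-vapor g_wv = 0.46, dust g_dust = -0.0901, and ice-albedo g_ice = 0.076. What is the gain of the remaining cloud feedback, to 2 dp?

Amplification A = ΔT/ΔT₀ = 17.9/3.66 = 4.891.
Total gain g = 1 − 1/A = 1 − 1/4.891 = 0.7955.
Known gains sum to 0.46 − 0.0901 + 0.076 = 0.4459.
g_cld = 0.7955 − 0.4459 = 0.35.

0.35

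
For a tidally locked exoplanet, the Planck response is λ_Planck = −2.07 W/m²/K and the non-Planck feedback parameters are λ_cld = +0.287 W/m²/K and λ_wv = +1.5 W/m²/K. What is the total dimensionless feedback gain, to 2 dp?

0.86

Convert to gains: g_cld = 0.287/2.07 = 0.1386; g_wv = 1.5/2.07 = 0.7246.
Total gain g = 0.8632.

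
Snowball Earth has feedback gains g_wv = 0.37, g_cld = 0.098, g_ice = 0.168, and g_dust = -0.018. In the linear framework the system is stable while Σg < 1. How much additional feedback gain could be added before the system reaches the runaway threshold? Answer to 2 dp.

0.38

Current total gain = 0.37 + 0.098 + 0.168 − 0.018 = 0.618.
Margin to runaway = 1 − 0.618 = 0.38.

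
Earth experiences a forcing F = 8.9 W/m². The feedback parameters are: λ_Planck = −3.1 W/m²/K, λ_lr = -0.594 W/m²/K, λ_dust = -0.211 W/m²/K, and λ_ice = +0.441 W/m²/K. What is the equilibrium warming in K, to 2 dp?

2.57 K

Net feedback parameter λ = (−3.1) + (-0.594) + (-0.211) + (+0.441) = -3.464 W/m²/K.
ΔT = −F/λ = −8.9/(-3.464) = 2.57 K.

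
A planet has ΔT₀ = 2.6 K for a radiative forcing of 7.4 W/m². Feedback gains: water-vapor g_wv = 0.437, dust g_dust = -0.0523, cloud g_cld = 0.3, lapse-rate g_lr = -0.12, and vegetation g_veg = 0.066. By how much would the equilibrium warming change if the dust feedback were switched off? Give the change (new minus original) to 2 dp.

Original: g = 0.6307, ΔT = 2.6/(1−0.6307) = 7.0403 K.
Without dust: g' = 0.683, ΔT' = 2.6/(1−0.683) = 8.2019 K.
Change = 8.2019 − 7.0403 = 1.16 K.

1.16 K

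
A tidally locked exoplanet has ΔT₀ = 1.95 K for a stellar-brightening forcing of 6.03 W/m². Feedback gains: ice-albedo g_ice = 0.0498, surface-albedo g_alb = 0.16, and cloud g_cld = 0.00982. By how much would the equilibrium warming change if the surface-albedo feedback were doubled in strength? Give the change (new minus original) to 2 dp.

0.64 K

Original: g = 0.21962, ΔT = 1.95/(1−0.21962) = 2.4988 K.
With doubled surface-albedo: g' = 0.37962, ΔT' = 1.95/(1−0.37962) = 3.1432 K.
Change = 3.1432 − 2.4988 = 0.64 K.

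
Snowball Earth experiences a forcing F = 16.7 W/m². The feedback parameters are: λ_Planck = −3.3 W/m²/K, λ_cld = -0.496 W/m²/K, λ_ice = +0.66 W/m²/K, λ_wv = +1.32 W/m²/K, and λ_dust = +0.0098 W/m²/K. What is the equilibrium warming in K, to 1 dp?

9.2 K

Net feedback parameter λ = (−3.3) + (-0.496) + (+0.66) + (+1.32) + (+0.0098) = -1.8062 W/m²/K.
ΔT = −F/λ = −16.7/(-1.8062) = 9.2 K.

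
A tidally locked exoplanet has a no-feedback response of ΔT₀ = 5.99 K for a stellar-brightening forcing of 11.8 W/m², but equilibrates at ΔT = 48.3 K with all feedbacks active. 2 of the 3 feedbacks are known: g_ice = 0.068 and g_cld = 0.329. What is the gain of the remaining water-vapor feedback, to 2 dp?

Amplification A = ΔT/ΔT₀ = 48.3/5.99 = 8.063.
Total gain g = 1 − 1/A = 1 − 1/8.063 = 0.876.
Known gains sum to 0.068 + 0.329 = 0.397.
g_wv = 0.876 − 0.397 = 0.48.

0.48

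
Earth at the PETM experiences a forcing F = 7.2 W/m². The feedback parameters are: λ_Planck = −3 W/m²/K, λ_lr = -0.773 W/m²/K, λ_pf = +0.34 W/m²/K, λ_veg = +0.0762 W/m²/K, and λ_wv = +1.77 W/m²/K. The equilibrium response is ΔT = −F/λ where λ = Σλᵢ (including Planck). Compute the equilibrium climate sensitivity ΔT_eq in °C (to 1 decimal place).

4.5 °C

Net feedback parameter λ = (−3) + (-0.773) + (+0.34) + (+0.0762) + (+1.77) = -1.5868 W/m²/K.
ΔT = −F/λ = −7.2/(-1.5868) = 4.5 °C.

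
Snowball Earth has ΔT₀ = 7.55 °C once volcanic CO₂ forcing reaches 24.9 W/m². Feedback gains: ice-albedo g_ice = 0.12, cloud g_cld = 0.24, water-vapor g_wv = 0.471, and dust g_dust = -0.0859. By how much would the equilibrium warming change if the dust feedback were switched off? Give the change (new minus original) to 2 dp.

Original: g = 0.7451, ΔT = 7.55/(1−0.7451) = 29.6195 °C.
Without dust: g' = 0.831, ΔT' = 7.55/(1−0.831) = 44.6746 °C.
Change = 44.6746 − 29.6195 = 15.06 °C.

15.06 °C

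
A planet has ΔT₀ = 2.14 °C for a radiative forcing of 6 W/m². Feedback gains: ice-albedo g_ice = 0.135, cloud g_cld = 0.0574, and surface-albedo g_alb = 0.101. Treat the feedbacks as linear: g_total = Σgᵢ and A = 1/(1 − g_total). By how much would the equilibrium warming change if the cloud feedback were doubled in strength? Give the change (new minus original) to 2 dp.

Original: g = 0.2934, ΔT = 2.14/(1−0.2934) = 3.0286 °C.
With doubled cloud: g' = 0.3508, ΔT' = 2.14/(1−0.3508) = 3.2964 °C.
Change = 3.2964 − 3.0286 = 0.27 °C.

0.27 °C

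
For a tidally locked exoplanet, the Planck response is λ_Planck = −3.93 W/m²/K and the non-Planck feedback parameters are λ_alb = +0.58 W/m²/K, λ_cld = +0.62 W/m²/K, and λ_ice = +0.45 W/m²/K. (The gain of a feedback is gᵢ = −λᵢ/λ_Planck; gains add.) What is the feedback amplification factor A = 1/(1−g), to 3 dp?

1.724

Convert to gains: g_alb = 0.58/3.93 = 0.1476; g_cld = 0.62/3.93 = 0.1578; g_ice = 0.45/3.93 = 0.1145.
Total gain g = 0.4199.
A = 1/(1 − 0.4199) = 1.724.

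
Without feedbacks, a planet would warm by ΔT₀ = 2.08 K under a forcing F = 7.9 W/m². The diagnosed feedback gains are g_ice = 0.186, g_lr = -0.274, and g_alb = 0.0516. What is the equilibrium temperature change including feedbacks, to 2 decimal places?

Total gain g = 0.186 − 0.274 + 0.0516 = -0.0364.
Amplification A = 1/(1 + 0.0364) = 0.9649.
ΔT = 2.08 × 0.9649 = 2.01 K.

2.01 K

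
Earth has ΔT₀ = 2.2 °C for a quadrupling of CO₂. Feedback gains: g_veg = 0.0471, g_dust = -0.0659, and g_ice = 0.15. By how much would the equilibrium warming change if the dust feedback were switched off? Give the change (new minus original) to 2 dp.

Original: g = 0.1312, ΔT = 2.2/(1−0.1312) = 2.5322 °C.
Without dust: g' = 0.1971, ΔT' = 2.2/(1−0.1971) = 2.7401 °C.
Change = 2.7401 − 2.5322 = 0.21 °C.

0.21 °C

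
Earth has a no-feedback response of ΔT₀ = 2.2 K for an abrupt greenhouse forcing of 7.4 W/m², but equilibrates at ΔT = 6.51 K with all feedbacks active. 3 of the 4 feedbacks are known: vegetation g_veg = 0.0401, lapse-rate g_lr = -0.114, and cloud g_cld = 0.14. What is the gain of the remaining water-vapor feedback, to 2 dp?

0.60

Amplification A = ΔT/ΔT₀ = 6.51/2.2 = 2.959.
Total gain g = 1 − 1/A = 1 − 1/2.959 = 0.662.
Known gains sum to 0.0401 − 0.114 + 0.14 = 0.0661.
g_wv = 0.662 − 0.0661 = 0.60.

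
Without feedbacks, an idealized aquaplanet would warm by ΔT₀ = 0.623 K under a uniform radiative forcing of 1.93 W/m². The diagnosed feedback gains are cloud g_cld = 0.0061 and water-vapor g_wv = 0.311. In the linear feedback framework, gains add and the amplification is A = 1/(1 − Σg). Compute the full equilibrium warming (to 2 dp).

0.91 K

Total gain g = 0.0061 + 0.311 = 0.3171.
Amplification A = 1/(1 − 0.3171) = 1.464.
ΔT = 0.623 × 1.464 = 0.91 K.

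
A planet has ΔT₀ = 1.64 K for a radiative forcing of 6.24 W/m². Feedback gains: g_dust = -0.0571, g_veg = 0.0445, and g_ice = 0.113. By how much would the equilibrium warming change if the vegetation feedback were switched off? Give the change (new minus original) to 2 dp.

-0.09 K

Original: g = 0.1004, ΔT = 1.64/(1−0.1004) = 1.8230 K.
Without vegetation: g' = 0.0559, ΔT' = 1.64/(1−0.0559) = 1.7371 K.
Change = 1.7371 − 1.8230 = -0.09 K.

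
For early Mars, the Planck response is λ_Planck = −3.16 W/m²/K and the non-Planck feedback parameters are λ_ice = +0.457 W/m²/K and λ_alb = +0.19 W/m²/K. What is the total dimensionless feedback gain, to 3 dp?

Convert to gains: g_ice = 0.457/3.16 = 0.1446; g_alb = 0.19/3.16 = 0.06013.
Total gain g = 0.20473.

0.205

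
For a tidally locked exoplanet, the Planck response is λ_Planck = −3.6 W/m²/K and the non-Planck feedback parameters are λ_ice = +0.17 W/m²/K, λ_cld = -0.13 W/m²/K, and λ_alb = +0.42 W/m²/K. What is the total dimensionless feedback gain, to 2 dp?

Convert to gains: g_ice = 0.17/3.6 = 0.04722; g_cld = -0.13/3.6 = -0.03611; g_alb = 0.42/3.6 = 0.1167.
Total gain g = 0.12781.

0.13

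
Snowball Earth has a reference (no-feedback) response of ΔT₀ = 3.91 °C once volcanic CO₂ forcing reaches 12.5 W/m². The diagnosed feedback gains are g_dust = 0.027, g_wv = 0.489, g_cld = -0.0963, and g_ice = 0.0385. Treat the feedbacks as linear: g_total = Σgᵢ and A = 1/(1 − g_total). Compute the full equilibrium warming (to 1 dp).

7.2 °C

Total gain g = 0.027 + 0.489 − 0.0963 + 0.0385 = 0.4582.
Amplification A = 1/(1 − 0.4582) = 1.846.
ΔT = 3.91 × 1.846 = 7.2 °C.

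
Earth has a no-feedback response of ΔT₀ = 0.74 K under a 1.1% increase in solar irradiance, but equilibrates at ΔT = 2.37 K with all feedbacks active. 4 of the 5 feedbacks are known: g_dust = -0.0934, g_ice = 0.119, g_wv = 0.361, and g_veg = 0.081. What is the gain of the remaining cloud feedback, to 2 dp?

Amplification A = ΔT/ΔT₀ = 2.37/0.74 = 3.203.
Total gain g = 1 − 1/A = 1 − 1/3.203 = 0.6878.
Known gains sum to -0.0934 + 0.119 + 0.361 + 0.081 = 0.4676.
g_cld = 0.6878 − 0.4676 = 0.22.

0.22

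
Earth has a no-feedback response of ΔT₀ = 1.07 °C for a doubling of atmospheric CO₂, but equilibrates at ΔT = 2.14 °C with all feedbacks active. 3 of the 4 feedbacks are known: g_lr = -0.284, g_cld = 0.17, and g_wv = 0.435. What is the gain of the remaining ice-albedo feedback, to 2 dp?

Amplification A = ΔT/ΔT₀ = 2.14/1.07 = 2.
Total gain g = 1 − 1/A = 1 − 1/2 = 0.5.
Known gains sum to -0.284 + 0.17 + 0.435 = 0.321.
g_ice = 0.5 − 0.321 = 0.18.

0.18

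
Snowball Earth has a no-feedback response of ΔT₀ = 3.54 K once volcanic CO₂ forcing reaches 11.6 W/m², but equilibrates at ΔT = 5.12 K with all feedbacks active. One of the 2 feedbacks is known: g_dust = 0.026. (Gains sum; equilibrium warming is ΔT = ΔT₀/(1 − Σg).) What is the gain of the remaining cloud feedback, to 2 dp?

0.28

Amplification A = ΔT/ΔT₀ = 5.12/3.54 = 1.446.
Total gain g = 1 − 1/A = 1 − 1/1.446 = 0.3084.
The known gain is 0.026.
g_cld = 0.3084 − 0.026 = 0.28.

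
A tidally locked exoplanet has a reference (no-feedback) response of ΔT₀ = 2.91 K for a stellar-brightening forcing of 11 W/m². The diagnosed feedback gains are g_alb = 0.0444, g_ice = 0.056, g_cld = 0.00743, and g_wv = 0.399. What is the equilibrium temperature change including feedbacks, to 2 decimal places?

Total gain g = 0.0444 + 0.056 + 0.00743 + 0.399 = 0.50683.
Amplification A = 1/(1 − 0.50683) = 2.028.
ΔT = 2.91 × 2.028 = 5.90 K.

5.90 K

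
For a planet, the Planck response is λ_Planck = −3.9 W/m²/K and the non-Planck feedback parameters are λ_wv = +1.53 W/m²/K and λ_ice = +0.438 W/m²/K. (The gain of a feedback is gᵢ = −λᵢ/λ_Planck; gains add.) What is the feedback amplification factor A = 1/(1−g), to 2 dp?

Convert to gains: g_wv = 1.53/3.9 = 0.3923; g_ice = 0.438/3.9 = 0.1123.
Total gain g = 0.5046.
A = 1/(1 − 0.5046) = 2.02.

2.02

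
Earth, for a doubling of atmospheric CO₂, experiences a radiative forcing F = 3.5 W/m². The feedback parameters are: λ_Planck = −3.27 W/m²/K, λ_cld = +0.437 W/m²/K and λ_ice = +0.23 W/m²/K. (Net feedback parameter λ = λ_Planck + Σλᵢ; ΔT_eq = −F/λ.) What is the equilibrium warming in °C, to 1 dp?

Net feedback parameter λ = (−3.27) + (+0.437) + (+0.23) = -2.603 W/m²/K.
ΔT = −F/λ = −3.5/(-2.603) = 1.3 °C.

1.3 °C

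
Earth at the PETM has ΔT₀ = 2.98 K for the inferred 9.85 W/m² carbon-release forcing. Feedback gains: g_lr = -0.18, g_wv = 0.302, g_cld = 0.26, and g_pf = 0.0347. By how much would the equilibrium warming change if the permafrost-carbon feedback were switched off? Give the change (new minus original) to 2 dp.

Original: g = 0.4167, ΔT = 2.98/(1−0.4167) = 5.1089 K.
Without permafrost-carbon: g' = 0.382, ΔT' = 2.98/(1−0.382) = 4.8220 K.
Change = 4.8220 − 5.1089 = -0.29 K.

-0.29 K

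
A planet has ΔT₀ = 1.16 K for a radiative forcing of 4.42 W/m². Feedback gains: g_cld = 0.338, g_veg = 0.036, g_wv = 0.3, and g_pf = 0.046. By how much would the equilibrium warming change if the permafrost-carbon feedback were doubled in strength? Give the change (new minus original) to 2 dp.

0.81 K

Original: g = 0.72, ΔT = 1.16/(1−0.72) = 4.1429 K.
With doubled permafrost-carbon: g' = 0.766, ΔT' = 1.16/(1−0.766) = 4.9573 K.
Change = 4.9573 − 4.1429 = 0.81 K.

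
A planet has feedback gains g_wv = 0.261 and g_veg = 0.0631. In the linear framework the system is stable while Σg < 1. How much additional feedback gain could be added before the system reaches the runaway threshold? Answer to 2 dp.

Current total gain = 0.261 + 0.0631 = 0.3241.
Margin to runaway = 1 − 0.3241 = 0.68.

0.68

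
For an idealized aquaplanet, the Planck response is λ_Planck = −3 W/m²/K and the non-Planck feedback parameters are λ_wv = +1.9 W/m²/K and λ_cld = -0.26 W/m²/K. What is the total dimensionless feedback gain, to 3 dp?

0.547

Convert to gains: g_wv = 1.9/3 = 0.6333; g_cld = -0.26/3 = -0.08667.
Total gain g = 0.54663.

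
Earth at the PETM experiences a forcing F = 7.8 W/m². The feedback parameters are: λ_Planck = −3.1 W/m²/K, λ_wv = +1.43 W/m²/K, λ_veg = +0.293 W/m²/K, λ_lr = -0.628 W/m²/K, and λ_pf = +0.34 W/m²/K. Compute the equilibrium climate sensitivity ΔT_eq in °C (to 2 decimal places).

Net feedback parameter λ = (−3.1) + (+1.43) + (+0.293) + (-0.628) + (+0.34) = -1.665 W/m²/K.
ΔT = −F/λ = −7.8/(-1.665) = 4.68 °C.

4.68 °C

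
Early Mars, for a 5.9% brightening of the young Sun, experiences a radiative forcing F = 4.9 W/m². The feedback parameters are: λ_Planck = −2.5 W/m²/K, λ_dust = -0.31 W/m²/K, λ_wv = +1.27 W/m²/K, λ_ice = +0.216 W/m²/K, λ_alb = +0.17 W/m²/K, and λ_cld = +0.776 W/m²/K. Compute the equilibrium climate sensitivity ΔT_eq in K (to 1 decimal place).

Net feedback parameter λ = (−2.5) + (-0.31) + (+1.27) + (+0.216) + (+0.17) + (+0.776) = -0.378 W/m²/K.
ΔT = −F/λ = −4.9/(-0.378) = 13.0 K.

13.0 K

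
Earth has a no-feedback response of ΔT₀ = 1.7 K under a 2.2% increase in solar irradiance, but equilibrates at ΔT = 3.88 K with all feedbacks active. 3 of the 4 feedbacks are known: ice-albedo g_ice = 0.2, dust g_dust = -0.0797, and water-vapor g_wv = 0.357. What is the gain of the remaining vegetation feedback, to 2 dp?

0.08

Amplification A = ΔT/ΔT₀ = 3.88/1.7 = 2.282.
Total gain g = 1 − 1/A = 1 − 1/2.282 = 0.5618.
Known gains sum to 0.2 − 0.0797 + 0.357 = 0.4773.
g_veg = 0.5618 − 0.4773 = 0.08.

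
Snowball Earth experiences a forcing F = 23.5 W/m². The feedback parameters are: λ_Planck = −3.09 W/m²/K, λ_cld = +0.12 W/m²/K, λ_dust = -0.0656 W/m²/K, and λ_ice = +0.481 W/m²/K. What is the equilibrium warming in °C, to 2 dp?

9.20 °C

Net feedback parameter λ = (−3.09) + (+0.12) + (-0.0656) + (+0.481) = -2.5546 W/m²/K.
ΔT = −F/λ = −23.5/(-2.5546) = 9.20 °C.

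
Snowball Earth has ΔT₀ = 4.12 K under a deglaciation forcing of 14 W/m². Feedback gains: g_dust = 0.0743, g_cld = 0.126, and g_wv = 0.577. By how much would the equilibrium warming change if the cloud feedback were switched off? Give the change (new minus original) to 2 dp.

-6.68 K

Original: g = 0.7773, ΔT = 4.12/(1−0.7773) = 18.5002 K.
Without cloud: g' = 0.6513, ΔT' = 4.12/(1−0.6513) = 11.8153 K.
Change = 11.8153 − 18.5002 = -6.68 K.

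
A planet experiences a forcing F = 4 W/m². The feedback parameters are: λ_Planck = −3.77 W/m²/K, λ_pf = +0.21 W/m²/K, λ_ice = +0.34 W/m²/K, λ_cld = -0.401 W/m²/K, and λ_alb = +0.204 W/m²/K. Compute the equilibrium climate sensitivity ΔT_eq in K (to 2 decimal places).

1.17 K

Net feedback parameter λ = (−3.77) + (+0.21) + (+0.34) + (-0.401) + (+0.204) = -3.417 W/m²/K.
ΔT = −F/λ = −4/(-3.417) = 1.17 K.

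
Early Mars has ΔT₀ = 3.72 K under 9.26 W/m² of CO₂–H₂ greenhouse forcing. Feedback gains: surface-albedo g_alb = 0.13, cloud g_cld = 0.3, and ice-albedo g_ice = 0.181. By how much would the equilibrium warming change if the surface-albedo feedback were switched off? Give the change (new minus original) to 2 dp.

-2.40 K

Original: g = 0.611, ΔT = 3.72/(1−0.611) = 9.5630 K.
Without surface-albedo: g' = 0.481, ΔT' = 3.72/(1−0.481) = 7.1676 K.
Change = 7.1676 − 9.5630 = -2.40 K.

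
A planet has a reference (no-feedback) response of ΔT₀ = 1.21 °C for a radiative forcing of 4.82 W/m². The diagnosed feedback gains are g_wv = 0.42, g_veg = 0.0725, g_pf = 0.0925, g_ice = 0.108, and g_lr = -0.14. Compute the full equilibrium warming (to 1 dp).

2.7 °C

Total gain g = 0.42 + 0.0725 + 0.0925 + 0.108 − 0.14 = 0.553.
Amplification A = 1/(1 − 0.553) = 2.237.
ΔT = 1.21 × 2.237 = 2.7 °C.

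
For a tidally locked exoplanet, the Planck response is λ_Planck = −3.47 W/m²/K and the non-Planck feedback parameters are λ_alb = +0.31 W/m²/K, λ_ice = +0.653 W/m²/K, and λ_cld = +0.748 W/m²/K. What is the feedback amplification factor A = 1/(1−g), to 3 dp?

Convert to gains: g_alb = 0.31/3.47 = 0.08934; g_ice = 0.653/3.47 = 0.1882; g_cld = 0.748/3.47 = 0.2156.
Total gain g = 0.49314.
A = 1/(1 − 0.49314) = 1.973.

1.973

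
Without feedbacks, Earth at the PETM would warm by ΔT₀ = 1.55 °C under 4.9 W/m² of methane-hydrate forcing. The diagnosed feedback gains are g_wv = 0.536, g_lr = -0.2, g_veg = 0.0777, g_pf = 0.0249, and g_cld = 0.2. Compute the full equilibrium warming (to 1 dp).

4.3 °C

Total gain g = 0.536 − 0.2 + 0.0777 + 0.0249 + 0.2 = 0.6386.
Amplification A = 1/(1 − 0.6386) = 2.767.
ΔT = 1.55 × 2.767 = 4.3 °C.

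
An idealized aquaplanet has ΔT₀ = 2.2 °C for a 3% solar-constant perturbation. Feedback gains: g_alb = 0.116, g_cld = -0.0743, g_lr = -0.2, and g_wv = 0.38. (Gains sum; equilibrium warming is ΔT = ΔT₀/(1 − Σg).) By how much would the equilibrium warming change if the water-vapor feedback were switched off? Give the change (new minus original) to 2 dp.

-0.93 °C

Original: g = 0.2217, ΔT = 2.2/(1−0.2217) = 2.8267 °C.
Without water-vapor: g' = -0.1583, ΔT' = 2.2/(1+0.1583) = 1.8993 °C.
Change = 1.8993 − 2.8267 = -0.93 °C.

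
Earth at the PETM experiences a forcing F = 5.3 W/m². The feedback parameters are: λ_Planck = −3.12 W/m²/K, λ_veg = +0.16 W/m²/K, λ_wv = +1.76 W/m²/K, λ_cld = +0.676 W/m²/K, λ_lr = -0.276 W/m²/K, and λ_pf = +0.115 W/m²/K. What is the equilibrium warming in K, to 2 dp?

7.74 K

Net feedback parameter λ = (−3.12) + (+0.16) + (+1.76) + (+0.676) + (-0.276) + (+0.115) = -0.685 W/m²/K.
ΔT = −F/λ = −5.3/(-0.685) = 7.74 K.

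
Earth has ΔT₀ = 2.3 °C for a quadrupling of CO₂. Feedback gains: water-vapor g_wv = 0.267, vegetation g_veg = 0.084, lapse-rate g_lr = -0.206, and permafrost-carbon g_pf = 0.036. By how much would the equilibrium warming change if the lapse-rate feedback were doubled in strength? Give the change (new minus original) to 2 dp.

-0.56 °C

Original: g = 0.181, ΔT = 2.3/(1−0.181) = 2.8083 °C.
With doubled lapse-rate: g' = -0.025, ΔT' = 2.3/(1+0.025) = 2.2439 °C.
Change = 2.2439 − 2.8083 = -0.56 °C.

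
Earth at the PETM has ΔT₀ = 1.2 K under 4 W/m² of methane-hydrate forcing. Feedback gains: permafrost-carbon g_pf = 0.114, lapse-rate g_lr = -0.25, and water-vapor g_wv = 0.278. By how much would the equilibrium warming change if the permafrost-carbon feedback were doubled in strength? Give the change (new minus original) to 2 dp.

Original: g = 0.142, ΔT = 1.2/(1−0.142) = 1.3986 K.
With doubled permafrost-carbon: g' = 0.256, ΔT' = 1.2/(1−0.256) = 1.6129 K.
Change = 1.6129 − 1.3986 = 0.21 K.

0.21 K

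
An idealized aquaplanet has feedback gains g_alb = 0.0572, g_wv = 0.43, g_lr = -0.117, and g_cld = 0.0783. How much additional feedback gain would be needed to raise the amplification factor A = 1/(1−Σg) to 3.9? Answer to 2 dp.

Current total gain = 0.4485.
Target gain for A = 3.9: g* = 1 − 1/3.9 = 0.7436.
Additional gain needed = 0.7436 − 0.4485 = 0.30.

0.30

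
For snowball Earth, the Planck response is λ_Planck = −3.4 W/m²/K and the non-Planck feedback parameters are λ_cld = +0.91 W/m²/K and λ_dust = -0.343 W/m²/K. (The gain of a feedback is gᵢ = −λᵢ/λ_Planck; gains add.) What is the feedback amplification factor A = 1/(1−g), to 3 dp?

Convert to gains: g_cld = 0.91/3.4 = 0.2676; g_dust = -0.343/3.4 = -0.1009.
Total gain g = 0.1667.
A = 1/(1 − 0.1667) = 1.200.

1.200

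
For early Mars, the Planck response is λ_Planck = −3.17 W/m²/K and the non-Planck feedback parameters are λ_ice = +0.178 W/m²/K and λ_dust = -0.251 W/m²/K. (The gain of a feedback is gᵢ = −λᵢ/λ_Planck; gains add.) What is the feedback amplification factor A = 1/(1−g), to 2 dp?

0.98

Convert to gains: g_ice = 0.178/3.17 = 0.05615; g_dust = -0.251/3.17 = -0.07918.
Total gain g = -0.02303.
A = 1/(1 + 0.02303) = 0.98.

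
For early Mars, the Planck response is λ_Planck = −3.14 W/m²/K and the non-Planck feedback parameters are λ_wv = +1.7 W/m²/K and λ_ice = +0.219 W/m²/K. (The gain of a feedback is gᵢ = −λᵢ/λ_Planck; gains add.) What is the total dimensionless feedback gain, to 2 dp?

Convert to gains: g_wv = 1.7/3.14 = 0.5414; g_ice = 0.219/3.14 = 0.06975.
Total gain g = 0.61115.

0.61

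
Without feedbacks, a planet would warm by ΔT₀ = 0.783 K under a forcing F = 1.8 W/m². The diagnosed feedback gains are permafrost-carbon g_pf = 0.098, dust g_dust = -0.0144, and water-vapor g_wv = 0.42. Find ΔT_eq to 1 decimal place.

Total gain g = 0.098 − 0.0144 + 0.42 = 0.5036.
Amplification A = 1/(1 − 0.5036) = 2.015.
ΔT = 0.783 × 2.015 = 1.6 K.

1.6 K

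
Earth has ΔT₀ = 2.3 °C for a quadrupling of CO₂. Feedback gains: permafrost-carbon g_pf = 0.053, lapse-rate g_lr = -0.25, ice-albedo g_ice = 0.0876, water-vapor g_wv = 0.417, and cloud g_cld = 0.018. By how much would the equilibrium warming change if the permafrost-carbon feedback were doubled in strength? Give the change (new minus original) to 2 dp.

0.29 °C

Original: g = 0.3256, ΔT = 2.3/(1−0.3256) = 3.4104 °C.
With doubled permafrost-carbon: g' = 0.3786, ΔT' = 2.3/(1−0.3786) = 3.7013 °C.
Change = 3.7013 − 3.4104 = 0.29 °C.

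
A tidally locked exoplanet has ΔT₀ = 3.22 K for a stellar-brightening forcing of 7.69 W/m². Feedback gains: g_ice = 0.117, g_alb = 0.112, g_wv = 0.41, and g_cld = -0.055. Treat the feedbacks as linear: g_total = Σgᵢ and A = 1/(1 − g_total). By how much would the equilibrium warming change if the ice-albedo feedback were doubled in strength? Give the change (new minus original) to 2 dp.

Original: g = 0.584, ΔT = 3.22/(1−0.584) = 7.7404 K.
With doubled ice-albedo: g' = 0.701, ΔT' = 3.22/(1−0.701) = 10.7692 K.
Change = 10.7692 − 7.7404 = 3.03 K.

3.03 K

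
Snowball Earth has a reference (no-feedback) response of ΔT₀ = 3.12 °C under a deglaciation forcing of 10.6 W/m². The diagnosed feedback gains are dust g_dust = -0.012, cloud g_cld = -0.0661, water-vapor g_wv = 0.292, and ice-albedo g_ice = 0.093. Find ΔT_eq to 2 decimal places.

4.50 °C

Total gain g = -0.012 − 0.0661 + 0.292 + 0.093 = 0.3069.
Amplification A = 1/(1 − 0.3069) = 1.443.
ΔT = 3.12 × 1.443 = 4.50 °C.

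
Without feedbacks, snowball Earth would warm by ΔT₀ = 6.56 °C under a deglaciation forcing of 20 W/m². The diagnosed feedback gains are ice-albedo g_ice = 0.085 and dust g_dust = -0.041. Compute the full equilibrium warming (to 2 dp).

6.86 °C

Total gain g = 0.085 − 0.041 = 0.044.
Amplification A = 1/(1 − 0.044) = 1.046.
ΔT = 6.56 × 1.046 = 6.86 °C.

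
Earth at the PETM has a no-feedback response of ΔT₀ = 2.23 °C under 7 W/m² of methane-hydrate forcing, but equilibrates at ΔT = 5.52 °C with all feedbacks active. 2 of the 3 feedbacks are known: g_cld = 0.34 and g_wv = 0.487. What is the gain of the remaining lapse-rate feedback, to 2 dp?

-0.23

Amplification A = ΔT/ΔT₀ = 5.52/2.23 = 2.475.
Total gain g = 1 − 1/A = 1 − 1/2.475 = 0.596.
Known gains sum to 0.34 + 0.487 = 0.827.
g_lr = 0.596 − 0.827 = -0.23.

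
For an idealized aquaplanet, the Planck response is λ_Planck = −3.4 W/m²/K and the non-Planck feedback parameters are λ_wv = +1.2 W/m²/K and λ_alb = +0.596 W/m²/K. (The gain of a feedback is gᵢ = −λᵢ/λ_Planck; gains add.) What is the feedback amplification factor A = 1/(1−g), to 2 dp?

Convert to gains: g_wv = 1.2/3.4 = 0.3529; g_alb = 0.596/3.4 = 0.1753.
Total gain g = 0.5282.
A = 1/(1 − 0.5282) = 2.12.

2.12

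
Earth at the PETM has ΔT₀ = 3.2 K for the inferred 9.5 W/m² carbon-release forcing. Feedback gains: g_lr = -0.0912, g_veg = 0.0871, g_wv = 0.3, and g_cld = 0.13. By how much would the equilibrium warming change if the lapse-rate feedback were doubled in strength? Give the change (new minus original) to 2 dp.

Original: g = 0.4259, ΔT = 3.2/(1−0.4259) = 5.5739 K.
With doubled lapse-rate: g' = 0.3347, ΔT' = 3.2/(1−0.3347) = 4.8099 K.
Change = 4.8099 − 5.5739 = -0.76 K.

-0.76 K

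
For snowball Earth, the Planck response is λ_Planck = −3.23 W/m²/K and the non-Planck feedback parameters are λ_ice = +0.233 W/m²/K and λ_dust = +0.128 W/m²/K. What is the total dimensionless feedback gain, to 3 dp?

0.112

Convert to gains: g_ice = 0.233/3.23 = 0.07214; g_dust = 0.128/3.23 = 0.03963.
Total gain g = 0.11177.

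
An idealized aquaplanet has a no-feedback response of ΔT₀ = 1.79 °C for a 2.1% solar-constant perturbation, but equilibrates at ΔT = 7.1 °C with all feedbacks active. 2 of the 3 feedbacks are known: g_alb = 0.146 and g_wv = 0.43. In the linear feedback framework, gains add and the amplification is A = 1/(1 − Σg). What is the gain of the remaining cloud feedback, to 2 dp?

0.17

Amplification A = ΔT/ΔT₀ = 7.1/1.79 = 3.966.
Total gain g = 1 − 1/A = 1 − 1/3.966 = 0.7479.
Known gains sum to 0.146 + 0.43 = 0.576.
g_cld = 0.7479 − 0.576 = 0.17.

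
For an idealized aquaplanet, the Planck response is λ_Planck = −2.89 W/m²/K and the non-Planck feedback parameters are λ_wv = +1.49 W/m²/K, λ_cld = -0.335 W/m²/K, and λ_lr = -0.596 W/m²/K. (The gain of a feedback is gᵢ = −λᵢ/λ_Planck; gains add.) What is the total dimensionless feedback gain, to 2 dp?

Convert to gains: g_wv = 1.49/2.89 = 0.5156; g_cld = -0.335/2.89 = -0.1159; g_lr = -0.596/2.89 = -0.2062.
Total gain g = 0.1935.

0.19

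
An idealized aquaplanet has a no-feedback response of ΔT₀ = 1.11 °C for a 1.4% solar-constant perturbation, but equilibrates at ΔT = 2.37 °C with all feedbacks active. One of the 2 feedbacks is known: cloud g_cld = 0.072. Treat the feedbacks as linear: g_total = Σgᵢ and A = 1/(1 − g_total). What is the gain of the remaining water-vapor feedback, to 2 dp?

Amplification A = ΔT/ΔT₀ = 2.37/1.11 = 2.135.
Total gain g = 1 − 1/A = 1 − 1/2.135 = 0.5316.
The known gain is 0.072.
g_wv = 0.5316 − 0.072 = 0.46.

0.46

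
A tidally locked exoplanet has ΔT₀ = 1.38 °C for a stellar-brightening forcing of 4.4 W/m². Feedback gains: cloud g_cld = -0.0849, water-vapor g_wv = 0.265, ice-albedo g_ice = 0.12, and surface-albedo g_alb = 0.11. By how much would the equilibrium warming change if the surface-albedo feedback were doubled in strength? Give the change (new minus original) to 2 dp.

Original: g = 0.4101, ΔT = 1.38/(1−0.4101) = 2.3394 °C.
With doubled surface-albedo: g' = 0.5201, ΔT' = 1.38/(1−0.5201) = 2.8756 °C.
Change = 2.8756 − 2.3394 = 0.54 °C.

0.54 °C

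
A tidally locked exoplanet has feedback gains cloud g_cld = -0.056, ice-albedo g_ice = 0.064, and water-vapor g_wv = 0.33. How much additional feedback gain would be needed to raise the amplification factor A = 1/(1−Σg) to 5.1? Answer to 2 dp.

Current total gain = 0.338.
Target gain for A = 5.1: g* = 1 − 1/5.1 = 0.8039.
Additional gain needed = 0.8039 − 0.338 = 0.47.

0.47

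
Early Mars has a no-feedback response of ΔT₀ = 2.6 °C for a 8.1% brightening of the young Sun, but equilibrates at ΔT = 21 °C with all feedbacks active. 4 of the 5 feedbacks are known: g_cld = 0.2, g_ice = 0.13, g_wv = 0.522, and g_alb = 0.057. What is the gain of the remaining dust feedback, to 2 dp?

Amplification A = ΔT/ΔT₀ = 21/2.6 = 8.077.
Total gain g = 1 − 1/A = 1 − 1/8.077 = 0.8762.
Known gains sum to 0.2 + 0.13 + 0.522 + 0.057 = 0.909.
g_dust = 0.8762 − 0.909 = -0.03.

-0.03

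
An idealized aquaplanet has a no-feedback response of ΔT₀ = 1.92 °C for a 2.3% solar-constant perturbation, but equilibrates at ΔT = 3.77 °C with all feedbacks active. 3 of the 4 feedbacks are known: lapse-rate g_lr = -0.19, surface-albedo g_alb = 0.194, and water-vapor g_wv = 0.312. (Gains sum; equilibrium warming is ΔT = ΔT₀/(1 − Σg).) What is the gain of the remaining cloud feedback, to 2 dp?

0.17

Amplification A = ΔT/ΔT₀ = 3.77/1.92 = 1.964.
Total gain g = 1 − 1/A = 1 − 1/1.964 = 0.4908.
Known gains sum to -0.19 + 0.194 + 0.312 = 0.316.
g_cld = 0.4908 − 0.316 = 0.17.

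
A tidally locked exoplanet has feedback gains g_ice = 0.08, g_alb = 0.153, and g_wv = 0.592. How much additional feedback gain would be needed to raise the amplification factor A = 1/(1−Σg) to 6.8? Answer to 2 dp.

0.03

Current total gain = 0.825.
Target gain for A = 6.8: g* = 1 − 1/6.8 = 0.8529.
Additional gain needed = 0.8529 − 0.825 = 0.03.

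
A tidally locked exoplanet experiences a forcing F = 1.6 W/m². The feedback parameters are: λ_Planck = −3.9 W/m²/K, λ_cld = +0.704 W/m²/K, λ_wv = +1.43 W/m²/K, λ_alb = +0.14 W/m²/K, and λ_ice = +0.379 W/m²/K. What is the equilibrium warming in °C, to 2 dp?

1.28 °C

Net feedback parameter λ = (−3.9) + (+0.704) + (+1.43) + (+0.14) + (+0.379) = -1.247 W/m²/K.
ΔT = −F/λ = −1.6/(-1.247) = 1.28 °C.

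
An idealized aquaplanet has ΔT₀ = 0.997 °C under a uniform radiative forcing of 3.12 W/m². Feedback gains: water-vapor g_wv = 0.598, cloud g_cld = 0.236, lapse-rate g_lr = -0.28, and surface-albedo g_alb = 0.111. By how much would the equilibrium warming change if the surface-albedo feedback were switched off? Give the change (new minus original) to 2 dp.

Original: g = 0.665, ΔT = 0.997/(1−0.665) = 2.9761 °C.
Without surface-albedo: g' = 0.554, ΔT' = 0.997/(1−0.554) = 2.2354 °C.
Change = 2.2354 − 2.9761 = -0.74 °C.

-0.74 °C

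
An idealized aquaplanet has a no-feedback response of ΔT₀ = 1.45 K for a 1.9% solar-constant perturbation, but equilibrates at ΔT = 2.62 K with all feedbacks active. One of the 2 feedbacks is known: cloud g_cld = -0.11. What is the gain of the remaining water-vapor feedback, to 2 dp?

Amplification A = ΔT/ΔT₀ = 2.62/1.45 = 1.807.
Total gain g = 1 − 1/A = 1 − 1/1.807 = 0.4466.
The known gain is -0.11.
g_wv = 0.4466 + 0.11 = 0.56.

0.56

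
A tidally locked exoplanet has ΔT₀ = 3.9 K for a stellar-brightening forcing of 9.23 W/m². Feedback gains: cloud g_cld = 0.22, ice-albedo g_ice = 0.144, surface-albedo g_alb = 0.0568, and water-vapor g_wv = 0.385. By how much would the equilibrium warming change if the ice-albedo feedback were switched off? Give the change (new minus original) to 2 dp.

Original: g = 0.8058, ΔT = 3.9/(1−0.8058) = 20.0824 K.
Without ice-albedo: g' = 0.6618, ΔT' = 3.9/(1−0.6618) = 11.5316 K.
Change = 11.5316 − 20.0824 = -8.55 K.

-8.55 K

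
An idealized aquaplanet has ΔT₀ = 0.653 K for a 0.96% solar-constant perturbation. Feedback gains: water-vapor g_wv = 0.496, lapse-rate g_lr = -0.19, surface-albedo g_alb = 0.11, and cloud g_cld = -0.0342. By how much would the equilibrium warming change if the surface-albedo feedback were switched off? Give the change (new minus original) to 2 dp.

Original: g = 0.3818, ΔT = 0.653/(1−0.3818) = 1.0563 K.
Without surface-albedo: g' = 0.2718, ΔT' = 0.653/(1−0.2718) = 0.8967 K.
Change = 0.8967 − 1.0563 = -0.16 K.

-0.16 K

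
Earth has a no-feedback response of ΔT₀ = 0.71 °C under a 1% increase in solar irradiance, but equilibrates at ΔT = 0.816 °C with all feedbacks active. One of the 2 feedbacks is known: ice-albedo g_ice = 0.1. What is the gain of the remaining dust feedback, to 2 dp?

0.03

Amplification A = ΔT/ΔT₀ = 0.816/0.71 = 1.149.
Total gain g = 1 − 1/A = 1 − 1/1.149 = 0.1297.
The known gain is 0.1.
g_dust = 0.1297 − 0.1 = 0.03.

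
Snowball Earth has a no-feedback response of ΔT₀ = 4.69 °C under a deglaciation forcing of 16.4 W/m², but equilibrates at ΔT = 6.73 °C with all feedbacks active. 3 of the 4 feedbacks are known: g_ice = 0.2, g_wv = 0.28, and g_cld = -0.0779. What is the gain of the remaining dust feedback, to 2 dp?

Amplification A = ΔT/ΔT₀ = 6.73/4.69 = 1.435.
Total gain g = 1 − 1/A = 1 − 1/1.435 = 0.3031.
Known gains sum to 0.2 + 0.28 − 0.0779 = 0.4021.
g_dust = 0.3031 − 0.4021 = -0.10.

-0.10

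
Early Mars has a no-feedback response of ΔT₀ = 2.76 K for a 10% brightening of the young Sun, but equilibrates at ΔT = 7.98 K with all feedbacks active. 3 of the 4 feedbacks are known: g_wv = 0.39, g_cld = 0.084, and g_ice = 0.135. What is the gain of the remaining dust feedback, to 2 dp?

Amplification A = ΔT/ΔT₀ = 7.98/2.76 = 2.891.
Total gain g = 1 − 1/A = 1 − 1/2.891 = 0.6541.
Known gains sum to 0.39 + 0.084 + 0.135 = 0.609.
g_dust = 0.6541 − 0.609 = 0.05.

0.05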